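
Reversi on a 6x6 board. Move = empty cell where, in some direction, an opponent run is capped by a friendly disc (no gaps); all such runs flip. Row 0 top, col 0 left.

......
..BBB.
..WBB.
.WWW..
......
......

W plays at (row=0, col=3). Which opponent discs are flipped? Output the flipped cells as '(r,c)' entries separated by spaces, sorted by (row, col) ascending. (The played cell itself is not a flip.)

Answer: (1,3) (2,3)

Derivation:
Dir NW: edge -> no flip
Dir N: edge -> no flip
Dir NE: edge -> no flip
Dir W: first cell '.' (not opp) -> no flip
Dir E: first cell '.' (not opp) -> no flip
Dir SW: opp run (1,2), next='.' -> no flip
Dir S: opp run (1,3) (2,3) capped by W -> flip
Dir SE: opp run (1,4), next='.' -> no flip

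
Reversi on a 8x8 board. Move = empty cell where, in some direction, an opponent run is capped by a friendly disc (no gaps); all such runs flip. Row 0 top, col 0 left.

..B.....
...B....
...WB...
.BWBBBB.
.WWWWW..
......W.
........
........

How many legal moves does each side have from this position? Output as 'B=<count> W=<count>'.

-- B to move --
(1,2): flips 1 -> legal
(1,4): no bracket -> illegal
(2,1): no bracket -> illegal
(2,2): flips 1 -> legal
(3,0): no bracket -> illegal
(4,0): no bracket -> illegal
(4,6): no bracket -> illegal
(4,7): no bracket -> illegal
(5,0): no bracket -> illegal
(5,1): flips 2 -> legal
(5,2): flips 1 -> legal
(5,3): flips 3 -> legal
(5,4): flips 2 -> legal
(5,5): flips 2 -> legal
(5,7): no bracket -> illegal
(6,5): no bracket -> illegal
(6,6): no bracket -> illegal
(6,7): flips 2 -> legal
B mobility = 8
-- W to move --
(0,1): no bracket -> illegal
(0,3): flips 1 -> legal
(0,4): no bracket -> illegal
(1,1): no bracket -> illegal
(1,2): no bracket -> illegal
(1,4): flips 2 -> legal
(1,5): flips 2 -> legal
(2,0): flips 1 -> legal
(2,1): flips 1 -> legal
(2,2): flips 1 -> legal
(2,5): flips 3 -> legal
(2,6): flips 1 -> legal
(2,7): flips 1 -> legal
(3,0): flips 1 -> legal
(3,7): flips 4 -> legal
(4,0): no bracket -> illegal
(4,6): no bracket -> illegal
(4,7): no bracket -> illegal
W mobility = 11

Answer: B=8 W=11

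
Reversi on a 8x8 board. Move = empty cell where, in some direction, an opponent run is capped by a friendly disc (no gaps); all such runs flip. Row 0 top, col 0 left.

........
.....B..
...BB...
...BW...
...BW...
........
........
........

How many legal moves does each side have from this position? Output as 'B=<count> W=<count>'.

Answer: B=5 W=6

Derivation:
-- B to move --
(2,5): flips 1 -> legal
(3,5): flips 1 -> legal
(4,5): flips 2 -> legal
(5,3): no bracket -> illegal
(5,4): flips 2 -> legal
(5,5): flips 1 -> legal
B mobility = 5
-- W to move --
(0,4): no bracket -> illegal
(0,5): no bracket -> illegal
(0,6): no bracket -> illegal
(1,2): flips 1 -> legal
(1,3): no bracket -> illegal
(1,4): flips 1 -> legal
(1,6): no bracket -> illegal
(2,2): flips 1 -> legal
(2,5): no bracket -> illegal
(2,6): no bracket -> illegal
(3,2): flips 1 -> legal
(3,5): no bracket -> illegal
(4,2): flips 1 -> legal
(5,2): flips 1 -> legal
(5,3): no bracket -> illegal
(5,4): no bracket -> illegal
W mobility = 6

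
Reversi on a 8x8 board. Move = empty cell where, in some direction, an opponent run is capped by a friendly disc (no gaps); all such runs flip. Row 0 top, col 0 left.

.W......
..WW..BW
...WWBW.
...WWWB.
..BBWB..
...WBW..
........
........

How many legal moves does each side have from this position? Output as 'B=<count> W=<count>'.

-- B to move --
(0,0): no bracket -> illegal
(0,2): no bracket -> illegal
(0,3): flips 3 -> legal
(0,4): no bracket -> illegal
(0,6): no bracket -> illegal
(0,7): no bracket -> illegal
(1,0): no bracket -> illegal
(1,1): no bracket -> illegal
(1,4): flips 3 -> legal
(1,5): flips 2 -> legal
(2,1): no bracket -> illegal
(2,2): flips 2 -> legal
(2,7): flips 1 -> legal
(3,2): flips 3 -> legal
(3,7): no bracket -> illegal
(4,6): no bracket -> illegal
(5,2): flips 1 -> legal
(5,6): flips 1 -> legal
(6,2): no bracket -> illegal
(6,3): flips 1 -> legal
(6,4): flips 1 -> legal
(6,5): flips 1 -> legal
(6,6): no bracket -> illegal
B mobility = 11
-- W to move --
(0,5): no bracket -> illegal
(0,6): flips 1 -> legal
(0,7): flips 2 -> legal
(1,4): no bracket -> illegal
(1,5): flips 2 -> legal
(2,7): no bracket -> illegal
(3,1): flips 1 -> legal
(3,2): no bracket -> illegal
(3,7): flips 1 -> legal
(4,1): flips 2 -> legal
(4,6): flips 2 -> legal
(4,7): no bracket -> illegal
(5,1): flips 1 -> legal
(5,2): flips 1 -> legal
(5,6): flips 1 -> legal
(6,3): no bracket -> illegal
(6,4): flips 1 -> legal
(6,5): no bracket -> illegal
W mobility = 11

Answer: B=11 W=11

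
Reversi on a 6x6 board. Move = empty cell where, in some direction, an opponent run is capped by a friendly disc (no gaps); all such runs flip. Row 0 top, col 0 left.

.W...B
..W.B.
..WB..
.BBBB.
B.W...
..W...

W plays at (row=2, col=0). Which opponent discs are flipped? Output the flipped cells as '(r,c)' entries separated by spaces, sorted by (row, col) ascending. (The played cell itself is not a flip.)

Dir NW: edge -> no flip
Dir N: first cell '.' (not opp) -> no flip
Dir NE: first cell '.' (not opp) -> no flip
Dir W: edge -> no flip
Dir E: first cell '.' (not opp) -> no flip
Dir SW: edge -> no flip
Dir S: first cell '.' (not opp) -> no flip
Dir SE: opp run (3,1) capped by W -> flip

Answer: (3,1)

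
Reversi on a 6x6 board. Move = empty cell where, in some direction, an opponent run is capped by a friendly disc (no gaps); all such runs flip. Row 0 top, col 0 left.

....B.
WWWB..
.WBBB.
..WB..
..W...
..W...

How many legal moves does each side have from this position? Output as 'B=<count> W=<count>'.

-- B to move --
(0,0): flips 1 -> legal
(0,1): flips 1 -> legal
(0,2): flips 1 -> legal
(0,3): no bracket -> illegal
(2,0): flips 1 -> legal
(3,0): no bracket -> illegal
(3,1): flips 1 -> legal
(4,1): flips 1 -> legal
(4,3): no bracket -> illegal
(5,1): flips 1 -> legal
(5,3): no bracket -> illegal
B mobility = 7
-- W to move --
(0,2): no bracket -> illegal
(0,3): no bracket -> illegal
(0,5): no bracket -> illegal
(1,4): flips 2 -> legal
(1,5): flips 2 -> legal
(2,5): flips 3 -> legal
(3,1): no bracket -> illegal
(3,4): flips 2 -> legal
(3,5): no bracket -> illegal
(4,3): no bracket -> illegal
(4,4): flips 2 -> legal
W mobility = 5

Answer: B=7 W=5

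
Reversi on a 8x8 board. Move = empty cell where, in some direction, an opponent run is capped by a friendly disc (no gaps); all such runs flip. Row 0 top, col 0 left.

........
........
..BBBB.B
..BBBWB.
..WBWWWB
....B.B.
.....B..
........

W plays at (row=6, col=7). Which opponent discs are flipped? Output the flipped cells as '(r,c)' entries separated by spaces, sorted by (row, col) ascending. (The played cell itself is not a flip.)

Dir NW: opp run (5,6) capped by W -> flip
Dir N: first cell '.' (not opp) -> no flip
Dir NE: edge -> no flip
Dir W: first cell '.' (not opp) -> no flip
Dir E: edge -> no flip
Dir SW: first cell '.' (not opp) -> no flip
Dir S: first cell '.' (not opp) -> no flip
Dir SE: edge -> no flip

Answer: (5,6)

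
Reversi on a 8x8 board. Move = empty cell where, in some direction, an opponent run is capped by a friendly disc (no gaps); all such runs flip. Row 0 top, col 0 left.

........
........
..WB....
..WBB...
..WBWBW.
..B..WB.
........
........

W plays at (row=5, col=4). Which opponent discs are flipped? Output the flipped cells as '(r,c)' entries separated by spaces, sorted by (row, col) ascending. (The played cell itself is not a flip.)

Answer: (4,3)

Derivation:
Dir NW: opp run (4,3) capped by W -> flip
Dir N: first cell 'W' (not opp) -> no flip
Dir NE: opp run (4,5), next='.' -> no flip
Dir W: first cell '.' (not opp) -> no flip
Dir E: first cell 'W' (not opp) -> no flip
Dir SW: first cell '.' (not opp) -> no flip
Dir S: first cell '.' (not opp) -> no flip
Dir SE: first cell '.' (not opp) -> no flip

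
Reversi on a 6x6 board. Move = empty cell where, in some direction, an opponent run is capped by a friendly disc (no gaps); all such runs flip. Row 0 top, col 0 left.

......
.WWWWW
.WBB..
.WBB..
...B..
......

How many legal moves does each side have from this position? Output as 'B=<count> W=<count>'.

-- B to move --
(0,0): flips 1 -> legal
(0,1): flips 1 -> legal
(0,2): flips 1 -> legal
(0,3): flips 1 -> legal
(0,4): flips 1 -> legal
(0,5): flips 1 -> legal
(1,0): flips 1 -> legal
(2,0): flips 1 -> legal
(2,4): no bracket -> illegal
(2,5): no bracket -> illegal
(3,0): flips 1 -> legal
(4,0): flips 1 -> legal
(4,1): no bracket -> illegal
(4,2): no bracket -> illegal
B mobility = 10
-- W to move --
(2,4): flips 2 -> legal
(3,4): flips 3 -> legal
(4,1): flips 2 -> legal
(4,2): flips 2 -> legal
(4,4): flips 2 -> legal
(5,2): no bracket -> illegal
(5,3): flips 3 -> legal
(5,4): flips 2 -> legal
W mobility = 7

Answer: B=10 W=7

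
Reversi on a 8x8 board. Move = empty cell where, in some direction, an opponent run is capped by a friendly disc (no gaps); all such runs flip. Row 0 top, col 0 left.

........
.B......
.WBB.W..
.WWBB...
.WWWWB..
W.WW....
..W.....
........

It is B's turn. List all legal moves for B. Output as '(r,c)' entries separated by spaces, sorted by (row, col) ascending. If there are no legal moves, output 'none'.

(1,0): no bracket -> illegal
(1,2): no bracket -> illegal
(1,4): no bracket -> illegal
(1,5): no bracket -> illegal
(1,6): flips 1 -> legal
(2,0): flips 1 -> legal
(2,4): no bracket -> illegal
(2,6): no bracket -> illegal
(3,0): flips 2 -> legal
(3,5): no bracket -> illegal
(3,6): no bracket -> illegal
(4,0): flips 5 -> legal
(5,1): flips 4 -> legal
(5,4): flips 1 -> legal
(5,5): flips 1 -> legal
(6,0): no bracket -> illegal
(6,1): flips 2 -> legal
(6,3): flips 2 -> legal
(6,4): no bracket -> illegal
(7,1): no bracket -> illegal
(7,2): flips 4 -> legal
(7,3): no bracket -> illegal

Answer: (1,6) (2,0) (3,0) (4,0) (5,1) (5,4) (5,5) (6,1) (6,3) (7,2)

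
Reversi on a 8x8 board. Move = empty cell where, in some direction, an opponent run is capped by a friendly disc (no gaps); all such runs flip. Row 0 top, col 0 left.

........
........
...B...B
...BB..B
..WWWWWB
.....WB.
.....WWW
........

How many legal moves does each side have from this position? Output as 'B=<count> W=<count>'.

Answer: B=10 W=6

Derivation:
-- B to move --
(3,1): no bracket -> illegal
(3,2): no bracket -> illegal
(3,5): no bracket -> illegal
(3,6): flips 1 -> legal
(4,1): flips 5 -> legal
(5,1): flips 1 -> legal
(5,2): flips 1 -> legal
(5,3): flips 1 -> legal
(5,4): flips 2 -> legal
(5,7): no bracket -> illegal
(6,4): flips 2 -> legal
(7,4): flips 1 -> legal
(7,5): no bracket -> illegal
(7,6): flips 1 -> legal
(7,7): flips 3 -> legal
B mobility = 10
-- W to move --
(1,2): flips 2 -> legal
(1,3): flips 2 -> legal
(1,4): no bracket -> illegal
(1,6): no bracket -> illegal
(1,7): no bracket -> illegal
(2,2): flips 1 -> legal
(2,4): flips 2 -> legal
(2,5): flips 1 -> legal
(2,6): no bracket -> illegal
(3,2): no bracket -> illegal
(3,5): no bracket -> illegal
(3,6): no bracket -> illegal
(5,7): flips 1 -> legal
W mobility = 6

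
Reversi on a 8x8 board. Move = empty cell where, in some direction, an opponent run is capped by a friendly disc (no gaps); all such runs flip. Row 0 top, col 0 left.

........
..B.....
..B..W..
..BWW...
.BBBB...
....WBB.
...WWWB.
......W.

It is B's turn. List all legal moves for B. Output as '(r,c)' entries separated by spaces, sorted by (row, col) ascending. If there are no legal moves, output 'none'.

(1,4): no bracket -> illegal
(1,5): no bracket -> illegal
(1,6): flips 2 -> legal
(2,3): flips 1 -> legal
(2,4): flips 2 -> legal
(2,6): no bracket -> illegal
(3,5): flips 2 -> legal
(3,6): no bracket -> illegal
(4,5): no bracket -> illegal
(5,2): no bracket -> illegal
(5,3): flips 1 -> legal
(6,2): flips 3 -> legal
(6,7): no bracket -> illegal
(7,2): no bracket -> illegal
(7,3): flips 1 -> legal
(7,4): flips 3 -> legal
(7,5): flips 1 -> legal
(7,7): no bracket -> illegal

Answer: (1,6) (2,3) (2,4) (3,5) (5,3) (6,2) (7,3) (7,4) (7,5)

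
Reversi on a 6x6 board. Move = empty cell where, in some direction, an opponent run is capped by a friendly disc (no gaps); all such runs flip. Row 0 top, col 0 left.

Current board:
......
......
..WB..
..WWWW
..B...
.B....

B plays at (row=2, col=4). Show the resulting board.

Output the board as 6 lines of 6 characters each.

Answer: ......
......
..WBB.
..WBWW
..B...
.B....

Derivation:
Place B at (2,4); scan 8 dirs for brackets.
Dir NW: first cell '.' (not opp) -> no flip
Dir N: first cell '.' (not opp) -> no flip
Dir NE: first cell '.' (not opp) -> no flip
Dir W: first cell 'B' (not opp) -> no flip
Dir E: first cell '.' (not opp) -> no flip
Dir SW: opp run (3,3) capped by B -> flip
Dir S: opp run (3,4), next='.' -> no flip
Dir SE: opp run (3,5), next=edge -> no flip
All flips: (3,3)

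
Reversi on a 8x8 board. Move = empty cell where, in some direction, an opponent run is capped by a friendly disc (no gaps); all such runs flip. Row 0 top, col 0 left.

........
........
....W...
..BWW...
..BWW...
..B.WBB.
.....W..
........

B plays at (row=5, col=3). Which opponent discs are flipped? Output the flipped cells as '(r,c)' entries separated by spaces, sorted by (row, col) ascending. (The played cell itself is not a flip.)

Dir NW: first cell 'B' (not opp) -> no flip
Dir N: opp run (4,3) (3,3), next='.' -> no flip
Dir NE: opp run (4,4), next='.' -> no flip
Dir W: first cell 'B' (not opp) -> no flip
Dir E: opp run (5,4) capped by B -> flip
Dir SW: first cell '.' (not opp) -> no flip
Dir S: first cell '.' (not opp) -> no flip
Dir SE: first cell '.' (not opp) -> no flip

Answer: (5,4)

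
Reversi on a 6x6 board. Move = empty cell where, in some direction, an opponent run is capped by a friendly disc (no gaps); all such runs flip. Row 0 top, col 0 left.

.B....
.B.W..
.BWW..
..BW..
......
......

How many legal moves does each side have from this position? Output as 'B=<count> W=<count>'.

Answer: B=5 W=5

Derivation:
-- B to move --
(0,2): no bracket -> illegal
(0,3): no bracket -> illegal
(0,4): no bracket -> illegal
(1,2): flips 1 -> legal
(1,4): flips 1 -> legal
(2,4): flips 2 -> legal
(3,1): no bracket -> illegal
(3,4): flips 1 -> legal
(4,2): no bracket -> illegal
(4,3): no bracket -> illegal
(4,4): flips 2 -> legal
B mobility = 5
-- W to move --
(0,0): flips 1 -> legal
(0,2): no bracket -> illegal
(1,0): no bracket -> illegal
(1,2): no bracket -> illegal
(2,0): flips 1 -> legal
(3,0): no bracket -> illegal
(3,1): flips 1 -> legal
(4,1): flips 1 -> legal
(4,2): flips 1 -> legal
(4,3): no bracket -> illegal
W mobility = 5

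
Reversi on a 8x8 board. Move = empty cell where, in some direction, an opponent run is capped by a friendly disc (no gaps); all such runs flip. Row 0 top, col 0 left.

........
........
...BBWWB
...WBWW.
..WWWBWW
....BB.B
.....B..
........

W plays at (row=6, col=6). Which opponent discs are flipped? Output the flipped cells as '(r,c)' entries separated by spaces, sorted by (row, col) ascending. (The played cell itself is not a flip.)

Answer: (5,5)

Derivation:
Dir NW: opp run (5,5) capped by W -> flip
Dir N: first cell '.' (not opp) -> no flip
Dir NE: opp run (5,7), next=edge -> no flip
Dir W: opp run (6,5), next='.' -> no flip
Dir E: first cell '.' (not opp) -> no flip
Dir SW: first cell '.' (not opp) -> no flip
Dir S: first cell '.' (not opp) -> no flip
Dir SE: first cell '.' (not opp) -> no flip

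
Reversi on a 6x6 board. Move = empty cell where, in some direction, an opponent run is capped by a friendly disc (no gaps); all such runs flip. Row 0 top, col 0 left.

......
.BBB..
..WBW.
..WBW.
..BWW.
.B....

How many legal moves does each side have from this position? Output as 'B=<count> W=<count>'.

Answer: B=9 W=8

Derivation:
-- B to move --
(1,4): no bracket -> illegal
(1,5): flips 1 -> legal
(2,1): flips 1 -> legal
(2,5): flips 1 -> legal
(3,1): flips 2 -> legal
(3,5): flips 2 -> legal
(4,1): flips 1 -> legal
(4,5): flips 3 -> legal
(5,2): no bracket -> illegal
(5,3): flips 1 -> legal
(5,4): no bracket -> illegal
(5,5): flips 1 -> legal
B mobility = 9
-- W to move --
(0,0): flips 1 -> legal
(0,1): flips 2 -> legal
(0,2): flips 2 -> legal
(0,3): flips 3 -> legal
(0,4): flips 1 -> legal
(1,0): no bracket -> illegal
(1,4): flips 1 -> legal
(2,0): no bracket -> illegal
(2,1): no bracket -> illegal
(3,1): no bracket -> illegal
(4,0): no bracket -> illegal
(4,1): flips 1 -> legal
(5,0): no bracket -> illegal
(5,2): flips 1 -> legal
(5,3): no bracket -> illegal
W mobility = 8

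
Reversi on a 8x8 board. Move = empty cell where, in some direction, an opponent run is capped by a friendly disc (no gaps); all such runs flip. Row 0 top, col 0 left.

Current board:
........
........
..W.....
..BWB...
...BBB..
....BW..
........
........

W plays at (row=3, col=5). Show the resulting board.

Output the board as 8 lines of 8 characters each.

Answer: ........
........
..W.....
..BWWW..
...BBW..
....BW..
........
........

Derivation:
Place W at (3,5); scan 8 dirs for brackets.
Dir NW: first cell '.' (not opp) -> no flip
Dir N: first cell '.' (not opp) -> no flip
Dir NE: first cell '.' (not opp) -> no flip
Dir W: opp run (3,4) capped by W -> flip
Dir E: first cell '.' (not opp) -> no flip
Dir SW: opp run (4,4), next='.' -> no flip
Dir S: opp run (4,5) capped by W -> flip
Dir SE: first cell '.' (not opp) -> no flip
All flips: (3,4) (4,5)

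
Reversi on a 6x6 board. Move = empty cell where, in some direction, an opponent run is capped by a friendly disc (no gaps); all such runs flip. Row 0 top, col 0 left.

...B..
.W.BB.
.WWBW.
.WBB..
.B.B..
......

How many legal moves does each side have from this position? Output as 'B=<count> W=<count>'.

Answer: B=11 W=7

Derivation:
-- B to move --
(0,0): flips 2 -> legal
(0,1): flips 3 -> legal
(0,2): no bracket -> illegal
(1,0): flips 1 -> legal
(1,2): flips 1 -> legal
(1,5): flips 1 -> legal
(2,0): flips 2 -> legal
(2,5): flips 1 -> legal
(3,0): flips 1 -> legal
(3,4): flips 1 -> legal
(3,5): flips 1 -> legal
(4,0): flips 2 -> legal
(4,2): no bracket -> illegal
B mobility = 11
-- W to move --
(0,2): flips 1 -> legal
(0,4): flips 2 -> legal
(0,5): no bracket -> illegal
(1,2): no bracket -> illegal
(1,5): no bracket -> illegal
(2,5): no bracket -> illegal
(3,0): no bracket -> illegal
(3,4): flips 2 -> legal
(4,0): no bracket -> illegal
(4,2): flips 2 -> legal
(4,4): flips 1 -> legal
(5,0): no bracket -> illegal
(5,1): flips 1 -> legal
(5,2): no bracket -> illegal
(5,3): no bracket -> illegal
(5,4): flips 2 -> legal
W mobility = 7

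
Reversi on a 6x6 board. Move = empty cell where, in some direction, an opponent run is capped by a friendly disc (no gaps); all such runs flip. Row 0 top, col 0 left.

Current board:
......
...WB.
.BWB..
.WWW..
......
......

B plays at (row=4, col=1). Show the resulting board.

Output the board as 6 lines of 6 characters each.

Place B at (4,1); scan 8 dirs for brackets.
Dir NW: first cell '.' (not opp) -> no flip
Dir N: opp run (3,1) capped by B -> flip
Dir NE: opp run (3,2) capped by B -> flip
Dir W: first cell '.' (not opp) -> no flip
Dir E: first cell '.' (not opp) -> no flip
Dir SW: first cell '.' (not opp) -> no flip
Dir S: first cell '.' (not opp) -> no flip
Dir SE: first cell '.' (not opp) -> no flip
All flips: (3,1) (3,2)

Answer: ......
...WB.
.BWB..
.BBW..
.B....
......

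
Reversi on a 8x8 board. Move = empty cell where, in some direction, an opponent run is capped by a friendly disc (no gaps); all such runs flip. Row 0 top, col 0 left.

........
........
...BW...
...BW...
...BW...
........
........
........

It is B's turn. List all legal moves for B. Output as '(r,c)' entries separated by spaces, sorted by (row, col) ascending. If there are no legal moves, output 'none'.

(1,3): no bracket -> illegal
(1,4): no bracket -> illegal
(1,5): flips 1 -> legal
(2,5): flips 2 -> legal
(3,5): flips 1 -> legal
(4,5): flips 2 -> legal
(5,3): no bracket -> illegal
(5,4): no bracket -> illegal
(5,5): flips 1 -> legal

Answer: (1,5) (2,5) (3,5) (4,5) (5,5)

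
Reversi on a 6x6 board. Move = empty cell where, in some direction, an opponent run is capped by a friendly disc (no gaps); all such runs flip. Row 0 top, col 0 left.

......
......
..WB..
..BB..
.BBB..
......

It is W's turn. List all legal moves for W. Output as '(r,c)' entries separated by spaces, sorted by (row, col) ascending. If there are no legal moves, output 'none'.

(1,2): no bracket -> illegal
(1,3): no bracket -> illegal
(1,4): no bracket -> illegal
(2,1): no bracket -> illegal
(2,4): flips 1 -> legal
(3,0): no bracket -> illegal
(3,1): no bracket -> illegal
(3,4): no bracket -> illegal
(4,0): no bracket -> illegal
(4,4): flips 1 -> legal
(5,0): no bracket -> illegal
(5,1): no bracket -> illegal
(5,2): flips 2 -> legal
(5,3): no bracket -> illegal
(5,4): no bracket -> illegal

Answer: (2,4) (4,4) (5,2)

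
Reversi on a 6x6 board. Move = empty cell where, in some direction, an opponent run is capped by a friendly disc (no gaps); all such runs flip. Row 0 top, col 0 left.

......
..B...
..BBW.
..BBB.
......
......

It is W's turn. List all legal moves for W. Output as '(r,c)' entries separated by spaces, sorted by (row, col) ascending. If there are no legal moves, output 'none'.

Answer: (2,1) (4,2) (4,4)

Derivation:
(0,1): no bracket -> illegal
(0,2): no bracket -> illegal
(0,3): no bracket -> illegal
(1,1): no bracket -> illegal
(1,3): no bracket -> illegal
(1,4): no bracket -> illegal
(2,1): flips 2 -> legal
(2,5): no bracket -> illegal
(3,1): no bracket -> illegal
(3,5): no bracket -> illegal
(4,1): no bracket -> illegal
(4,2): flips 1 -> legal
(4,3): no bracket -> illegal
(4,4): flips 1 -> legal
(4,5): no bracket -> illegal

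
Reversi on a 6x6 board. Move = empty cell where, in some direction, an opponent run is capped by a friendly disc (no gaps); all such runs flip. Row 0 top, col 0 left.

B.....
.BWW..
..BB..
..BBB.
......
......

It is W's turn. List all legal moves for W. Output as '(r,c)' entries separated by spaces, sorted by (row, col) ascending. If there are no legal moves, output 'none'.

(0,1): no bracket -> illegal
(0,2): no bracket -> illegal
(1,0): flips 1 -> legal
(1,4): no bracket -> illegal
(2,0): no bracket -> illegal
(2,1): no bracket -> illegal
(2,4): no bracket -> illegal
(2,5): no bracket -> illegal
(3,1): flips 1 -> legal
(3,5): no bracket -> illegal
(4,1): no bracket -> illegal
(4,2): flips 2 -> legal
(4,3): flips 2 -> legal
(4,4): no bracket -> illegal
(4,5): flips 2 -> legal

Answer: (1,0) (3,1) (4,2) (4,3) (4,5)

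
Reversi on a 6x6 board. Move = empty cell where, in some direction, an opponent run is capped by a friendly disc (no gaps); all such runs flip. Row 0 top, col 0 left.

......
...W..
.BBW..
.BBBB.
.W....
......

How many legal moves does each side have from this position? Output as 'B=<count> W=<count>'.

-- B to move --
(0,2): no bracket -> illegal
(0,3): flips 2 -> legal
(0,4): flips 1 -> legal
(1,2): flips 1 -> legal
(1,4): flips 1 -> legal
(2,4): flips 1 -> legal
(3,0): no bracket -> illegal
(4,0): no bracket -> illegal
(4,2): no bracket -> illegal
(5,0): flips 1 -> legal
(5,1): flips 1 -> legal
(5,2): no bracket -> illegal
B mobility = 7
-- W to move --
(1,0): no bracket -> illegal
(1,1): flips 2 -> legal
(1,2): no bracket -> illegal
(2,0): flips 2 -> legal
(2,4): no bracket -> illegal
(2,5): no bracket -> illegal
(3,0): no bracket -> illegal
(3,5): no bracket -> illegal
(4,0): flips 2 -> legal
(4,2): no bracket -> illegal
(4,3): flips 1 -> legal
(4,4): no bracket -> illegal
(4,5): flips 1 -> legal
W mobility = 5

Answer: B=7 W=5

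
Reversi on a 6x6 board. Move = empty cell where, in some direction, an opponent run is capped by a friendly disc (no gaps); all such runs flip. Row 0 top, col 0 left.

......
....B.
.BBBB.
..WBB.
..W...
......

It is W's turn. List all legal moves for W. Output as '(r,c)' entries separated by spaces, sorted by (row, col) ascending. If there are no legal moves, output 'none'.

(0,3): no bracket -> illegal
(0,4): no bracket -> illegal
(0,5): flips 2 -> legal
(1,0): flips 1 -> legal
(1,1): no bracket -> illegal
(1,2): flips 1 -> legal
(1,3): no bracket -> illegal
(1,5): flips 2 -> legal
(2,0): no bracket -> illegal
(2,5): no bracket -> illegal
(3,0): no bracket -> illegal
(3,1): no bracket -> illegal
(3,5): flips 2 -> legal
(4,3): no bracket -> illegal
(4,4): no bracket -> illegal
(4,5): no bracket -> illegal

Answer: (0,5) (1,0) (1,2) (1,5) (3,5)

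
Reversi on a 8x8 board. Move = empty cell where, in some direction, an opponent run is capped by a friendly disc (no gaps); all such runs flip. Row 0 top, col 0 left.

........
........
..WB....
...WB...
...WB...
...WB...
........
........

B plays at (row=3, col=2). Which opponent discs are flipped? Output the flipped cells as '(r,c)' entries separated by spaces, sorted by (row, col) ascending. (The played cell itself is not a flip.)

Dir NW: first cell '.' (not opp) -> no flip
Dir N: opp run (2,2), next='.' -> no flip
Dir NE: first cell 'B' (not opp) -> no flip
Dir W: first cell '.' (not opp) -> no flip
Dir E: opp run (3,3) capped by B -> flip
Dir SW: first cell '.' (not opp) -> no flip
Dir S: first cell '.' (not opp) -> no flip
Dir SE: opp run (4,3) capped by B -> flip

Answer: (3,3) (4,3)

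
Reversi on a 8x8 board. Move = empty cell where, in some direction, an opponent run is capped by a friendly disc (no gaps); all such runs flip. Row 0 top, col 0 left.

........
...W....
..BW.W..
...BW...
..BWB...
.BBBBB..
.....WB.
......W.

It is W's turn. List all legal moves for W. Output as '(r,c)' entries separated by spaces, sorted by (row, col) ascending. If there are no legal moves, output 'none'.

Answer: (2,1) (3,1) (3,2) (4,1) (4,5) (5,6) (6,1) (6,3) (6,4) (6,7)

Derivation:
(1,1): no bracket -> illegal
(1,2): no bracket -> illegal
(2,1): flips 1 -> legal
(2,4): no bracket -> illegal
(3,1): flips 1 -> legal
(3,2): flips 1 -> legal
(3,5): no bracket -> illegal
(4,0): no bracket -> illegal
(4,1): flips 1 -> legal
(4,5): flips 2 -> legal
(4,6): no bracket -> illegal
(5,0): no bracket -> illegal
(5,6): flips 1 -> legal
(5,7): no bracket -> illegal
(6,0): no bracket -> illegal
(6,1): flips 1 -> legal
(6,2): no bracket -> illegal
(6,3): flips 1 -> legal
(6,4): flips 2 -> legal
(6,7): flips 1 -> legal
(7,5): no bracket -> illegal
(7,7): no bracket -> illegal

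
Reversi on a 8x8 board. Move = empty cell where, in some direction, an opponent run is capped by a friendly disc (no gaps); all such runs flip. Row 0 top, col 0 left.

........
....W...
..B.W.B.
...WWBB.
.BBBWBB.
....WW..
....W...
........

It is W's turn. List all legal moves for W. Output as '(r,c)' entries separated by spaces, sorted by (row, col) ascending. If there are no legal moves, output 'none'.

Answer: (1,1) (1,7) (2,5) (2,7) (3,2) (3,7) (4,0) (4,7) (5,1) (5,2) (5,3) (5,6) (5,7)

Derivation:
(1,1): flips 1 -> legal
(1,2): no bracket -> illegal
(1,3): no bracket -> illegal
(1,5): no bracket -> illegal
(1,6): no bracket -> illegal
(1,7): flips 2 -> legal
(2,1): no bracket -> illegal
(2,3): no bracket -> illegal
(2,5): flips 2 -> legal
(2,7): flips 2 -> legal
(3,0): no bracket -> illegal
(3,1): no bracket -> illegal
(3,2): flips 1 -> legal
(3,7): flips 3 -> legal
(4,0): flips 3 -> legal
(4,7): flips 2 -> legal
(5,0): no bracket -> illegal
(5,1): flips 1 -> legal
(5,2): flips 1 -> legal
(5,3): flips 1 -> legal
(5,6): flips 1 -> legal
(5,7): flips 2 -> legal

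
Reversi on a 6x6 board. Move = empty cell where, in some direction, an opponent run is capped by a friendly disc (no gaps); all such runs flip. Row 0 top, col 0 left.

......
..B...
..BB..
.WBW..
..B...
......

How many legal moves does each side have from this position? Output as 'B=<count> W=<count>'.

-- B to move --
(2,0): flips 1 -> legal
(2,1): no bracket -> illegal
(2,4): flips 1 -> legal
(3,0): flips 1 -> legal
(3,4): flips 1 -> legal
(4,0): flips 1 -> legal
(4,1): no bracket -> illegal
(4,3): flips 1 -> legal
(4,4): flips 1 -> legal
B mobility = 7
-- W to move --
(0,1): no bracket -> illegal
(0,2): no bracket -> illegal
(0,3): no bracket -> illegal
(1,1): flips 1 -> legal
(1,3): flips 2 -> legal
(1,4): no bracket -> illegal
(2,1): no bracket -> illegal
(2,4): no bracket -> illegal
(3,4): no bracket -> illegal
(4,1): no bracket -> illegal
(4,3): no bracket -> illegal
(5,1): flips 1 -> legal
(5,2): no bracket -> illegal
(5,3): flips 1 -> legal
W mobility = 4

Answer: B=7 W=4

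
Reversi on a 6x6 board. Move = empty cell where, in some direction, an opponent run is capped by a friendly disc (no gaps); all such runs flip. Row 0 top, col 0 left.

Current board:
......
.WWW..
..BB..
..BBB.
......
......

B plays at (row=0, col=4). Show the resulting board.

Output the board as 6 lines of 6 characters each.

Place B at (0,4); scan 8 dirs for brackets.
Dir NW: edge -> no flip
Dir N: edge -> no flip
Dir NE: edge -> no flip
Dir W: first cell '.' (not opp) -> no flip
Dir E: first cell '.' (not opp) -> no flip
Dir SW: opp run (1,3) capped by B -> flip
Dir S: first cell '.' (not opp) -> no flip
Dir SE: first cell '.' (not opp) -> no flip
All flips: (1,3)

Answer: ....B.
.WWB..
..BB..
..BBB.
......
......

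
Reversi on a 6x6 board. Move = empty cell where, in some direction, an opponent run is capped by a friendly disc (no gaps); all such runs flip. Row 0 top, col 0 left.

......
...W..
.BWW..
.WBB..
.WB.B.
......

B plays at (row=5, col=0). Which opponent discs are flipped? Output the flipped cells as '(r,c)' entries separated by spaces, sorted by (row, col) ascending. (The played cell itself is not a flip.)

Answer: (4,1)

Derivation:
Dir NW: edge -> no flip
Dir N: first cell '.' (not opp) -> no flip
Dir NE: opp run (4,1) capped by B -> flip
Dir W: edge -> no flip
Dir E: first cell '.' (not opp) -> no flip
Dir SW: edge -> no flip
Dir S: edge -> no flip
Dir SE: edge -> no flip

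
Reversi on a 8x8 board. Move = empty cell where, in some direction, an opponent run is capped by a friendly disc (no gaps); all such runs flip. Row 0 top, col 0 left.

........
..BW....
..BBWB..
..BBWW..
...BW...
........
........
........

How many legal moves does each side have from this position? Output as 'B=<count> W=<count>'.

-- B to move --
(0,2): no bracket -> illegal
(0,3): flips 1 -> legal
(0,4): flips 1 -> legal
(1,4): flips 1 -> legal
(1,5): flips 1 -> legal
(2,6): no bracket -> illegal
(3,6): flips 2 -> legal
(4,5): flips 3 -> legal
(4,6): no bracket -> illegal
(5,3): no bracket -> illegal
(5,4): no bracket -> illegal
(5,5): flips 1 -> legal
B mobility = 7
-- W to move --
(0,1): flips 2 -> legal
(0,2): no bracket -> illegal
(0,3): no bracket -> illegal
(1,1): flips 3 -> legal
(1,4): no bracket -> illegal
(1,5): flips 1 -> legal
(1,6): flips 1 -> legal
(2,1): flips 2 -> legal
(2,6): flips 1 -> legal
(3,1): flips 3 -> legal
(3,6): no bracket -> illegal
(4,1): no bracket -> illegal
(4,2): flips 2 -> legal
(5,2): flips 1 -> legal
(5,3): flips 3 -> legal
(5,4): no bracket -> illegal
W mobility = 10

Answer: B=7 W=10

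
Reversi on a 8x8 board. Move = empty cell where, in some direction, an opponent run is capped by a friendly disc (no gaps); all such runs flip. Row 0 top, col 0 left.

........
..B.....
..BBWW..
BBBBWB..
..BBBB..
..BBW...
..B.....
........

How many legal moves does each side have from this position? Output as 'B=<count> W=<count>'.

Answer: B=9 W=8

Derivation:
-- B to move --
(1,3): flips 1 -> legal
(1,4): flips 2 -> legal
(1,5): flips 2 -> legal
(1,6): flips 2 -> legal
(2,6): flips 2 -> legal
(3,6): no bracket -> illegal
(5,5): flips 1 -> legal
(6,3): flips 1 -> legal
(6,4): flips 1 -> legal
(6,5): flips 1 -> legal
B mobility = 9
-- W to move --
(0,1): flips 2 -> legal
(0,2): no bracket -> illegal
(0,3): no bracket -> illegal
(1,1): no bracket -> illegal
(1,3): no bracket -> illegal
(1,4): no bracket -> illegal
(2,0): no bracket -> illegal
(2,1): flips 4 -> legal
(2,6): no bracket -> illegal
(3,6): flips 2 -> legal
(4,0): no bracket -> illegal
(4,1): no bracket -> illegal
(4,6): flips 1 -> legal
(5,1): flips 4 -> legal
(5,5): flips 2 -> legal
(5,6): flips 1 -> legal
(6,1): flips 2 -> legal
(6,3): no bracket -> illegal
(6,4): no bracket -> illegal
(7,1): no bracket -> illegal
(7,2): no bracket -> illegal
(7,3): no bracket -> illegal
W mobility = 8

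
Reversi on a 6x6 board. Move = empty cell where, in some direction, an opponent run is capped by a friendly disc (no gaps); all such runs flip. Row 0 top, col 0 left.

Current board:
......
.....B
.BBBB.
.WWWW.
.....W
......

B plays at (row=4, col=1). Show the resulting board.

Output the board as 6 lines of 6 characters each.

Answer: ......
.....B
.BBBB.
.BBWW.
.B...W
......

Derivation:
Place B at (4,1); scan 8 dirs for brackets.
Dir NW: first cell '.' (not opp) -> no flip
Dir N: opp run (3,1) capped by B -> flip
Dir NE: opp run (3,2) capped by B -> flip
Dir W: first cell '.' (not opp) -> no flip
Dir E: first cell '.' (not opp) -> no flip
Dir SW: first cell '.' (not opp) -> no flip
Dir S: first cell '.' (not opp) -> no flip
Dir SE: first cell '.' (not opp) -> no flip
All flips: (3,1) (3,2)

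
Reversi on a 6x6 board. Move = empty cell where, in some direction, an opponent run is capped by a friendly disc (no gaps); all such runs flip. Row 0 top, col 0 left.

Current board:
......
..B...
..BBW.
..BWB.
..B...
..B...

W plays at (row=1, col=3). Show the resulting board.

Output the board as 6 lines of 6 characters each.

Answer: ......
..BW..
..BWW.
..BWB.
..B...
..B...

Derivation:
Place W at (1,3); scan 8 dirs for brackets.
Dir NW: first cell '.' (not opp) -> no flip
Dir N: first cell '.' (not opp) -> no flip
Dir NE: first cell '.' (not opp) -> no flip
Dir W: opp run (1,2), next='.' -> no flip
Dir E: first cell '.' (not opp) -> no flip
Dir SW: opp run (2,2), next='.' -> no flip
Dir S: opp run (2,3) capped by W -> flip
Dir SE: first cell 'W' (not opp) -> no flip
All flips: (2,3)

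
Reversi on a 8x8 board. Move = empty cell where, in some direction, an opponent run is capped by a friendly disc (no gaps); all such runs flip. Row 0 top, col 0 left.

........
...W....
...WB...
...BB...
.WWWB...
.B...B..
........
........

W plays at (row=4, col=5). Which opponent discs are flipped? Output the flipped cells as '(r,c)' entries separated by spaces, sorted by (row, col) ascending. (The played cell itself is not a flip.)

Dir NW: opp run (3,4) capped by W -> flip
Dir N: first cell '.' (not opp) -> no flip
Dir NE: first cell '.' (not opp) -> no flip
Dir W: opp run (4,4) capped by W -> flip
Dir E: first cell '.' (not opp) -> no flip
Dir SW: first cell '.' (not opp) -> no flip
Dir S: opp run (5,5), next='.' -> no flip
Dir SE: first cell '.' (not opp) -> no flip

Answer: (3,4) (4,4)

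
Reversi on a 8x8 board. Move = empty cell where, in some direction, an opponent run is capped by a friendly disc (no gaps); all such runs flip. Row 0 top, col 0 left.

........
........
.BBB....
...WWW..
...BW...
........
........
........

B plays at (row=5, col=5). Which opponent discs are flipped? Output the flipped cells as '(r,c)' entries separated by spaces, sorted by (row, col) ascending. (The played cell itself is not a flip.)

Answer: (3,3) (4,4)

Derivation:
Dir NW: opp run (4,4) (3,3) capped by B -> flip
Dir N: first cell '.' (not opp) -> no flip
Dir NE: first cell '.' (not opp) -> no flip
Dir W: first cell '.' (not opp) -> no flip
Dir E: first cell '.' (not opp) -> no flip
Dir SW: first cell '.' (not opp) -> no flip
Dir S: first cell '.' (not opp) -> no flip
Dir SE: first cell '.' (not opp) -> no flip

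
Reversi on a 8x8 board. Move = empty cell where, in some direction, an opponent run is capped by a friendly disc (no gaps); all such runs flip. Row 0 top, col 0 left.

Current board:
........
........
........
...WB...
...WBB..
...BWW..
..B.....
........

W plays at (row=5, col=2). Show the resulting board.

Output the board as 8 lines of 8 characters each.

Place W at (5,2); scan 8 dirs for brackets.
Dir NW: first cell '.' (not opp) -> no flip
Dir N: first cell '.' (not opp) -> no flip
Dir NE: first cell 'W' (not opp) -> no flip
Dir W: first cell '.' (not opp) -> no flip
Dir E: opp run (5,3) capped by W -> flip
Dir SW: first cell '.' (not opp) -> no flip
Dir S: opp run (6,2), next='.' -> no flip
Dir SE: first cell '.' (not opp) -> no flip
All flips: (5,3)

Answer: ........
........
........
...WB...
...WBB..
..WWWW..
..B.....
........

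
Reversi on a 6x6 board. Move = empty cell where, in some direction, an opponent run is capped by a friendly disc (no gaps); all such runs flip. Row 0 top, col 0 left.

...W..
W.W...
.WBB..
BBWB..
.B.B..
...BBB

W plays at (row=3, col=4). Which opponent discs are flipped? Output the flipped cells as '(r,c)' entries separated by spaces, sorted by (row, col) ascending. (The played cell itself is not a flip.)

Dir NW: opp run (2,3) capped by W -> flip
Dir N: first cell '.' (not opp) -> no flip
Dir NE: first cell '.' (not opp) -> no flip
Dir W: opp run (3,3) capped by W -> flip
Dir E: first cell '.' (not opp) -> no flip
Dir SW: opp run (4,3), next='.' -> no flip
Dir S: first cell '.' (not opp) -> no flip
Dir SE: first cell '.' (not opp) -> no flip

Answer: (2,3) (3,3)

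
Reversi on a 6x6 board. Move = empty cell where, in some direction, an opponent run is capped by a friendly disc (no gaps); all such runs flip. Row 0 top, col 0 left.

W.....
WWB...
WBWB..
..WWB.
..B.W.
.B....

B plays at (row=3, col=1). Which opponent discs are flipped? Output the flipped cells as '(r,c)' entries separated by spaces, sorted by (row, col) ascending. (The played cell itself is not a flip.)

Answer: (3,2) (3,3)

Derivation:
Dir NW: opp run (2,0), next=edge -> no flip
Dir N: first cell 'B' (not opp) -> no flip
Dir NE: opp run (2,2), next='.' -> no flip
Dir W: first cell '.' (not opp) -> no flip
Dir E: opp run (3,2) (3,3) capped by B -> flip
Dir SW: first cell '.' (not opp) -> no flip
Dir S: first cell '.' (not opp) -> no flip
Dir SE: first cell 'B' (not opp) -> no flip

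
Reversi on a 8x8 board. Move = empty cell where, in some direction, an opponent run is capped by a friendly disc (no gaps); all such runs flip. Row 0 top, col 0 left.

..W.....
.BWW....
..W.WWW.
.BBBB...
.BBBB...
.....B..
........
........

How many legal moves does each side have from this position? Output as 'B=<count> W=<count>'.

Answer: B=4 W=8

Derivation:
-- B to move --
(0,1): no bracket -> illegal
(0,3): no bracket -> illegal
(0,4): flips 2 -> legal
(1,4): flips 3 -> legal
(1,5): flips 1 -> legal
(1,6): flips 1 -> legal
(1,7): no bracket -> illegal
(2,1): no bracket -> illegal
(2,3): no bracket -> illegal
(2,7): no bracket -> illegal
(3,5): no bracket -> illegal
(3,6): no bracket -> illegal
(3,7): no bracket -> illegal
B mobility = 4
-- W to move --
(0,0): flips 1 -> legal
(0,1): no bracket -> illegal
(1,0): flips 1 -> legal
(2,0): flips 1 -> legal
(2,1): no bracket -> illegal
(2,3): no bracket -> illegal
(3,0): no bracket -> illegal
(3,5): no bracket -> illegal
(4,0): flips 1 -> legal
(4,5): no bracket -> illegal
(4,6): no bracket -> illegal
(5,0): no bracket -> illegal
(5,1): flips 2 -> legal
(5,2): flips 4 -> legal
(5,3): no bracket -> illegal
(5,4): flips 2 -> legal
(5,6): no bracket -> illegal
(6,4): no bracket -> illegal
(6,5): no bracket -> illegal
(6,6): flips 3 -> legal
W mobility = 8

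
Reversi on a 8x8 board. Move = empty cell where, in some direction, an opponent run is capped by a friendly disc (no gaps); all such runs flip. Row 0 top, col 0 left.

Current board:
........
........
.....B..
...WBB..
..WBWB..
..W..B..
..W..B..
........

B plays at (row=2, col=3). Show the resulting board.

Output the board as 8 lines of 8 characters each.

Place B at (2,3); scan 8 dirs for brackets.
Dir NW: first cell '.' (not opp) -> no flip
Dir N: first cell '.' (not opp) -> no flip
Dir NE: first cell '.' (not opp) -> no flip
Dir W: first cell '.' (not opp) -> no flip
Dir E: first cell '.' (not opp) -> no flip
Dir SW: first cell '.' (not opp) -> no flip
Dir S: opp run (3,3) capped by B -> flip
Dir SE: first cell 'B' (not opp) -> no flip
All flips: (3,3)

Answer: ........
........
...B.B..
...BBB..
..WBWB..
..W..B..
..W..B..
........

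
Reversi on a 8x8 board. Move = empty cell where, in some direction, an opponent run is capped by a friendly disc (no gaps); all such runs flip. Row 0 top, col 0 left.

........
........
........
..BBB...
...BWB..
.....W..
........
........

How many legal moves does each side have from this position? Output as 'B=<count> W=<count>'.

-- B to move --
(3,5): no bracket -> illegal
(4,6): no bracket -> illegal
(5,3): no bracket -> illegal
(5,4): flips 1 -> legal
(5,6): no bracket -> illegal
(6,4): no bracket -> illegal
(6,5): flips 1 -> legal
(6,6): flips 2 -> legal
B mobility = 3
-- W to move --
(2,1): no bracket -> illegal
(2,2): flips 1 -> legal
(2,3): no bracket -> illegal
(2,4): flips 1 -> legal
(2,5): no bracket -> illegal
(3,1): no bracket -> illegal
(3,5): flips 1 -> legal
(3,6): no bracket -> illegal
(4,1): no bracket -> illegal
(4,2): flips 1 -> legal
(4,6): flips 1 -> legal
(5,2): no bracket -> illegal
(5,3): no bracket -> illegal
(5,4): no bracket -> illegal
(5,6): no bracket -> illegal
W mobility = 5

Answer: B=3 W=5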